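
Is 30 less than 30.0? No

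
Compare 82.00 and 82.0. They are equal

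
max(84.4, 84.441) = 84.441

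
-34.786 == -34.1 False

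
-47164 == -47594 False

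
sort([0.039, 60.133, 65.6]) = [0.039, 60.133, 65.6]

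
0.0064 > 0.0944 False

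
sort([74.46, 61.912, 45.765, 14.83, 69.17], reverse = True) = [74.46, 69.17, 61.912, 45.765, 14.83]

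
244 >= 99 True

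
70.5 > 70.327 True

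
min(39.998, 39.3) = 39.3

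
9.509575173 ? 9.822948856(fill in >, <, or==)<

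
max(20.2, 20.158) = 20.2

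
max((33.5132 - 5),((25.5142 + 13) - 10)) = 28.5142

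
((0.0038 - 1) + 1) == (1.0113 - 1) False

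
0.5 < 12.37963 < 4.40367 False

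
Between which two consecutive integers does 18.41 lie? 18 and 19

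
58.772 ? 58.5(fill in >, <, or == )>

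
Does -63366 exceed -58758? No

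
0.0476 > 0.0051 True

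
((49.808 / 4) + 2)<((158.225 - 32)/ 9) False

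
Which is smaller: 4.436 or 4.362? 4.362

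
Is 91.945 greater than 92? No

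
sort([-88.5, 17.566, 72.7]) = [-88.5, 17.566, 72.7]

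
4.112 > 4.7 False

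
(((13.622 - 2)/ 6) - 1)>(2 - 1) False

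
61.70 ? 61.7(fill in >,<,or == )==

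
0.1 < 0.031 False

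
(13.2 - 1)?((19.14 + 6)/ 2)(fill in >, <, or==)<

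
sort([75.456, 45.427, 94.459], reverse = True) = [94.459, 75.456, 45.427]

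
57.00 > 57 False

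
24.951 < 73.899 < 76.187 True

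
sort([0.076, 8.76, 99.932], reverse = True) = [99.932, 8.76, 0.076]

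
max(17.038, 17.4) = 17.4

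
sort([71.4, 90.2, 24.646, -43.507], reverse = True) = [90.2, 71.4, 24.646, -43.507]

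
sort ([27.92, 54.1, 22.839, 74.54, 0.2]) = [0.2, 22.839, 27.92, 54.1, 74.54]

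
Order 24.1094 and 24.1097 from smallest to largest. 24.1094, 24.1097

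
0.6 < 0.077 False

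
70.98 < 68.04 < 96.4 False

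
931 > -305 True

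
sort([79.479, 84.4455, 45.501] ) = [45.501, 79.479, 84.4455]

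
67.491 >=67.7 False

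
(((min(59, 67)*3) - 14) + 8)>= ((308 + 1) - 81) False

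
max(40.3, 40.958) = 40.958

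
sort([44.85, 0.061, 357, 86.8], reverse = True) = [357, 86.8, 44.85, 0.061]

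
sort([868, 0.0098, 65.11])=[0.0098, 65.11, 868]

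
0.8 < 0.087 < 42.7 False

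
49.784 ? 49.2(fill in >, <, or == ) >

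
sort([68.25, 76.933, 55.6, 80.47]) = [55.6, 68.25, 76.933, 80.47]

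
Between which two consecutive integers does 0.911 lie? 0 and 1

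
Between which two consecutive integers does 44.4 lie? 44 and 45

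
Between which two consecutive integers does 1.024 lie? 1 and 2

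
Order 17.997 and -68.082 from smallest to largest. -68.082, 17.997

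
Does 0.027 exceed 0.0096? Yes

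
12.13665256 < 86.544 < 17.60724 False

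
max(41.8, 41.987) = 41.987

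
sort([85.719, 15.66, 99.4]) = [15.66, 85.719, 99.4]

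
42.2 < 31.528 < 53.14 False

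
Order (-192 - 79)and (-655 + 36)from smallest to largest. (-655 + 36), (-192 - 79)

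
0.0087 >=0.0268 False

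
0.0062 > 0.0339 False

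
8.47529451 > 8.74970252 False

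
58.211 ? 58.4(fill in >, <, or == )<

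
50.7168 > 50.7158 True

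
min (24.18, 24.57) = 24.18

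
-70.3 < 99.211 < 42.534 False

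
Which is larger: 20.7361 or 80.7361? 80.7361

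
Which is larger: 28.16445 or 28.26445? 28.26445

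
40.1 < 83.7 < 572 True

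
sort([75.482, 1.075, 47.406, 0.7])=[0.7, 1.075, 47.406, 75.482]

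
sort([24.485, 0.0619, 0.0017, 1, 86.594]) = [0.0017, 0.0619, 1, 24.485, 86.594]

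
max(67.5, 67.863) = 67.863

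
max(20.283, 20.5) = 20.5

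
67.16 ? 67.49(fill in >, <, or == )<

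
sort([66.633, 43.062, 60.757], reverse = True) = [66.633, 60.757, 43.062]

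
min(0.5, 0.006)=0.006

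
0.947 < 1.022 True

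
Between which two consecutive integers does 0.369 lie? 0 and 1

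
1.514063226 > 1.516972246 False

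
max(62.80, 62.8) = 62.8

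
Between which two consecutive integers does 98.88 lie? 98 and 99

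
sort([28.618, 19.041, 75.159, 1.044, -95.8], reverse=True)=[75.159, 28.618, 19.041, 1.044, -95.8]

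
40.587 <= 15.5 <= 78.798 False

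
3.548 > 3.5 True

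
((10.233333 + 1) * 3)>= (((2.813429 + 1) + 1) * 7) True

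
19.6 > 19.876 False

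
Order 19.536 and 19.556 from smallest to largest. 19.536, 19.556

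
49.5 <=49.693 True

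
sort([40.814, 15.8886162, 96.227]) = [15.8886162, 40.814, 96.227]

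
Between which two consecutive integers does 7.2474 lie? 7 and 8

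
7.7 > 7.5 True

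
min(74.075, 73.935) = 73.935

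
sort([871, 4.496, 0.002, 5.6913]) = [0.002, 4.496, 5.6913, 871]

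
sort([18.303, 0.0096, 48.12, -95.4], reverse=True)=[48.12, 18.303, 0.0096, -95.4]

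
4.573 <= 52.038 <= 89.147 True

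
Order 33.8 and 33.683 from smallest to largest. 33.683, 33.8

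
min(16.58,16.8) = 16.58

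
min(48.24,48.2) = 48.2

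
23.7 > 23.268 True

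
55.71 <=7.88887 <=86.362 False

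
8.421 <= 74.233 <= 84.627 True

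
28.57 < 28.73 True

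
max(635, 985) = 985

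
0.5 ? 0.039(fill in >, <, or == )>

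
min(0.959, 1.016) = 0.959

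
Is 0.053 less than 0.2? Yes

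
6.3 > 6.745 False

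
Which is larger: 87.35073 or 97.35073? 97.35073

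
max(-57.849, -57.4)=-57.4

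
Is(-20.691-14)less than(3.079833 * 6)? Yes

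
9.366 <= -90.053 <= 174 False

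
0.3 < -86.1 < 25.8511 False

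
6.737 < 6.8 True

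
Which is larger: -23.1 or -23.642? -23.1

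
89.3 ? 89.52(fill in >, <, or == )<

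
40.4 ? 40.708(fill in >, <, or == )<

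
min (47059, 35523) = 35523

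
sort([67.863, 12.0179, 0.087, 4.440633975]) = [0.087, 4.440633975, 12.0179, 67.863]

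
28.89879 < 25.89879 False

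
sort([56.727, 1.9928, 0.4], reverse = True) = [56.727, 1.9928, 0.4]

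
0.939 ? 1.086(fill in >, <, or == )<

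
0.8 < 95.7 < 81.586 False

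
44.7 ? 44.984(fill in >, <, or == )<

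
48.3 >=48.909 False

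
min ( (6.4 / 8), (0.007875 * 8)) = 0.063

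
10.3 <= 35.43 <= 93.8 True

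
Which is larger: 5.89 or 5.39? 5.89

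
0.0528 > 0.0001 True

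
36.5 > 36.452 True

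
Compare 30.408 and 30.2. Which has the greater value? 30.408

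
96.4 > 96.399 True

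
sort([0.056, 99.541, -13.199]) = [-13.199, 0.056, 99.541]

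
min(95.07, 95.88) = 95.07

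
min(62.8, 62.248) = 62.248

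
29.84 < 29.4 False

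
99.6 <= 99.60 True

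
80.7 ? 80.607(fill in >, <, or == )>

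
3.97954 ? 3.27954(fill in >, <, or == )>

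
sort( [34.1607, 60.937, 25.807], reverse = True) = [60.937, 34.1607, 25.807]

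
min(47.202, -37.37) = -37.37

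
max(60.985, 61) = 61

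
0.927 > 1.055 False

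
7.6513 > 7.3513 True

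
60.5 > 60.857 False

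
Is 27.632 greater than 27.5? Yes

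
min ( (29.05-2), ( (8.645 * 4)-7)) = 27.05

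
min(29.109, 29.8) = 29.109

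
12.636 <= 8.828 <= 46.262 False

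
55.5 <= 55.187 False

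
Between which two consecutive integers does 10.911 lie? 10 and 11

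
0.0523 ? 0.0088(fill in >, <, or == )>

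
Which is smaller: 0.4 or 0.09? 0.09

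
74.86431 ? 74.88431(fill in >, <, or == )<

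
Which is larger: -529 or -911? -529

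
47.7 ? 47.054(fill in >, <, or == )>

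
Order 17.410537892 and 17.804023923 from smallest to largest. 17.410537892, 17.804023923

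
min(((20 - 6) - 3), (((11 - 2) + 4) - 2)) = 11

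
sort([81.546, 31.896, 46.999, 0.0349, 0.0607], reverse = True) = [81.546, 46.999, 31.896, 0.0607, 0.0349]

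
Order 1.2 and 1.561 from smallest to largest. 1.2, 1.561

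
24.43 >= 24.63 False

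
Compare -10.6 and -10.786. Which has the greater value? -10.6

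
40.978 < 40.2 False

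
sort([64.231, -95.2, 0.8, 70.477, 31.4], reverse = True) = [70.477, 64.231, 31.4, 0.8, -95.2]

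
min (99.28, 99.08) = 99.08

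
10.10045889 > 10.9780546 False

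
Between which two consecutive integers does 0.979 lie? 0 and 1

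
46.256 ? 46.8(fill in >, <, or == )<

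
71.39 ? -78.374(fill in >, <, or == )>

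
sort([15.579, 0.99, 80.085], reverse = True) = [80.085, 15.579, 0.99]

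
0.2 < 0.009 False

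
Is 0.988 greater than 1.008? No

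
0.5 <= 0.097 False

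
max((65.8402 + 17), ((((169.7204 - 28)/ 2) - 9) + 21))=82.8602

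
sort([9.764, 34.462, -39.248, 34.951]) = [-39.248, 9.764, 34.462, 34.951]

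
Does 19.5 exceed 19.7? No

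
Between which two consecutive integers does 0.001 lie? 0 and 1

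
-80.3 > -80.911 True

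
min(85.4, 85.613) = 85.4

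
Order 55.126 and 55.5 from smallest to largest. 55.126, 55.5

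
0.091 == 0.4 False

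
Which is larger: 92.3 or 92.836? 92.836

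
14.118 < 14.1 False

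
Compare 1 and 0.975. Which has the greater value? 1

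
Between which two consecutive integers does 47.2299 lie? 47 and 48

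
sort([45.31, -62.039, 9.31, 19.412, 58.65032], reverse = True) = [58.65032, 45.31, 19.412, 9.31, -62.039]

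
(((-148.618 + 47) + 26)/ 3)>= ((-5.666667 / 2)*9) True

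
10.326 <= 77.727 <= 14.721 False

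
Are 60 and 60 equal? Yes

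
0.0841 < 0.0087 False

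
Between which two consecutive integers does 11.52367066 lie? 11 and 12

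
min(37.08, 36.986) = 36.986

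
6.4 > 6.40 False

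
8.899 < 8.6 False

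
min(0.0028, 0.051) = 0.0028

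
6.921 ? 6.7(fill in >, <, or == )>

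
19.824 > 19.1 True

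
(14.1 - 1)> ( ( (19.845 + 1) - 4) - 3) False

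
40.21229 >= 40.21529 False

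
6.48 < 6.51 True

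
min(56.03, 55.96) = 55.96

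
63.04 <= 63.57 True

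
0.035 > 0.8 False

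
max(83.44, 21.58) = 83.44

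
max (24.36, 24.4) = 24.4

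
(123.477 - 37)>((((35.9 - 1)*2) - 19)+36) False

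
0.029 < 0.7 True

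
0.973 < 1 True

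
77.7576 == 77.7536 False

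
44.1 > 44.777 False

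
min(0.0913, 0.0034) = 0.0034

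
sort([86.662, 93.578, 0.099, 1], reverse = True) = [93.578, 86.662, 1, 0.099]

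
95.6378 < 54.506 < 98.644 False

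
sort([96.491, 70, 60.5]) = [60.5, 70, 96.491]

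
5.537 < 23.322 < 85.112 True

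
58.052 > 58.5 False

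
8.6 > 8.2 True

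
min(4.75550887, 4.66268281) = 4.66268281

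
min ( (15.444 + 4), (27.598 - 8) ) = 19.444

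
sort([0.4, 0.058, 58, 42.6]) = [0.058, 0.4, 42.6, 58]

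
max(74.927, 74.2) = 74.927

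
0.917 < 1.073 True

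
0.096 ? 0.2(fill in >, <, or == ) <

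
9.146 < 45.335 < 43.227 False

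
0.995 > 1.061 False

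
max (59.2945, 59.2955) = 59.2955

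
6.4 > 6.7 False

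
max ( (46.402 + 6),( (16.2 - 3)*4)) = 52.8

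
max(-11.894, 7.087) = 7.087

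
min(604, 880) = 604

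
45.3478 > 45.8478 False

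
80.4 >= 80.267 True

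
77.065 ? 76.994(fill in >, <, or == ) >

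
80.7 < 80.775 True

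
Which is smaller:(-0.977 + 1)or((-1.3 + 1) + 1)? (-0.977 + 1)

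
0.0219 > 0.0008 True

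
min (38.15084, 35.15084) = 35.15084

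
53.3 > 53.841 False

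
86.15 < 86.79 True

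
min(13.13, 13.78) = 13.13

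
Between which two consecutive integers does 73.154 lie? 73 and 74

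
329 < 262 False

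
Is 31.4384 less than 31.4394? Yes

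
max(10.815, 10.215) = 10.815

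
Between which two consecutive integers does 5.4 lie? 5 and 6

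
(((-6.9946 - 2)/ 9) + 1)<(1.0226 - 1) True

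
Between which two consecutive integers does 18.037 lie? 18 and 19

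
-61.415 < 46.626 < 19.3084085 False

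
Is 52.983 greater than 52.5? Yes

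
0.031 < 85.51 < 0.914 False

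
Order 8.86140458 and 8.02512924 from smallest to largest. 8.02512924, 8.86140458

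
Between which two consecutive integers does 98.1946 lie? 98 and 99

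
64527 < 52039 False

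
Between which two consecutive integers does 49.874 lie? 49 and 50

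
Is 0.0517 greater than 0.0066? Yes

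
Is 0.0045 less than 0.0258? Yes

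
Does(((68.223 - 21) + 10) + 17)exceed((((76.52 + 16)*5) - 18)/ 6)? Yes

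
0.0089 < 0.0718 True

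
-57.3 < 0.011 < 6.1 True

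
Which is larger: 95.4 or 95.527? 95.527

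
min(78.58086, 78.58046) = 78.58046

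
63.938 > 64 False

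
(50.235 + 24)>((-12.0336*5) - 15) True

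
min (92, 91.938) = 91.938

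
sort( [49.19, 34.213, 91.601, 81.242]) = [34.213, 49.19, 81.242, 91.601]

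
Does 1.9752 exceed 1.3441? Yes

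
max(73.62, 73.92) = 73.92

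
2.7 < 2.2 False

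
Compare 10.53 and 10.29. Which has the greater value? 10.53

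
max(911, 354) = 911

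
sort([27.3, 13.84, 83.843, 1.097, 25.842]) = [1.097, 13.84, 25.842, 27.3, 83.843]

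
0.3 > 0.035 True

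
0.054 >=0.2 False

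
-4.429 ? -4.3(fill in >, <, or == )<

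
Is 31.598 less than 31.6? Yes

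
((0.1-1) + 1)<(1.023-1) False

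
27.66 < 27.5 False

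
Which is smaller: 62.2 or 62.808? 62.2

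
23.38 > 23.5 False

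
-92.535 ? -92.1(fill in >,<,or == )<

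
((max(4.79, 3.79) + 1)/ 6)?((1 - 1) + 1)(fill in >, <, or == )<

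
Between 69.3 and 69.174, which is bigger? 69.3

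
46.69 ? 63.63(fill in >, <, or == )<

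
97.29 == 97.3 False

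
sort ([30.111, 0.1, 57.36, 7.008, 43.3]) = [0.1, 7.008, 30.111, 43.3, 57.36]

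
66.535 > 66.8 False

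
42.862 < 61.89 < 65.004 True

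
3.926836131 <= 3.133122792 False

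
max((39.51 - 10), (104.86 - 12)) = 92.86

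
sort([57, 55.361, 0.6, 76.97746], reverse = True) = [76.97746, 57, 55.361, 0.6]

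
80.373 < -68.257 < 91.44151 False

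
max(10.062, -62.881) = 10.062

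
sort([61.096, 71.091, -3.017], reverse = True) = [71.091, 61.096, -3.017]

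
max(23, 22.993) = 23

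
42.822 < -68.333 False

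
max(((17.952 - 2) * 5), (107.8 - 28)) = 79.8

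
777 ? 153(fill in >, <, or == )>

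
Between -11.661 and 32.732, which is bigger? 32.732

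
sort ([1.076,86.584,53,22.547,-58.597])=[-58.597,1.076,22.547,53,86.584]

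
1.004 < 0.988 False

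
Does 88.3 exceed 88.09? Yes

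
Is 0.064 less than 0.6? Yes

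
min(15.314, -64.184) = -64.184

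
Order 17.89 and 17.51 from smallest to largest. 17.51, 17.89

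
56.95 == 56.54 False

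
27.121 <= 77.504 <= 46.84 False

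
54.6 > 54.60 False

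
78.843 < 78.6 False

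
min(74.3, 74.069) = 74.069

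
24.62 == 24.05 False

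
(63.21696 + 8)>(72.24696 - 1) False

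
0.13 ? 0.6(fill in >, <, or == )<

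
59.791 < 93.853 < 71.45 False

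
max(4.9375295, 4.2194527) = 4.9375295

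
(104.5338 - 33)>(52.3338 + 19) True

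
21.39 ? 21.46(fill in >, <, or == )<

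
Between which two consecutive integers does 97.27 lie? 97 and 98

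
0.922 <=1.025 True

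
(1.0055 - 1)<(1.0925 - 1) True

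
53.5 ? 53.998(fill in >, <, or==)<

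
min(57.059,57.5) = 57.059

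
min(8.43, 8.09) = 8.09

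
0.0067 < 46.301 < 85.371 True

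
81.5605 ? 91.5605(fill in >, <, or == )<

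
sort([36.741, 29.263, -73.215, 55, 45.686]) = [-73.215, 29.263, 36.741, 45.686, 55]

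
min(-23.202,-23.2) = -23.202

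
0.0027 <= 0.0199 True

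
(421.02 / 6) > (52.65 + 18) False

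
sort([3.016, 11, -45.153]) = [-45.153, 3.016, 11]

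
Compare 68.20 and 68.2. They are equal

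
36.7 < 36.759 True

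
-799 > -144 False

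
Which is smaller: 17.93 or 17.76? 17.76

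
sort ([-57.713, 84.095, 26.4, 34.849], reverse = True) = [84.095, 34.849, 26.4, -57.713]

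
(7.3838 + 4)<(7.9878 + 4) True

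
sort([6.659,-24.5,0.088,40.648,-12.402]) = [-24.5,-12.402,0.088,6.659,40.648]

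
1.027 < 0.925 False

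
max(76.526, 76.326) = 76.526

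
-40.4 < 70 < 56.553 False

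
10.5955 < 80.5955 True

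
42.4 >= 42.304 True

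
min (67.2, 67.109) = 67.109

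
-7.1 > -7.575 True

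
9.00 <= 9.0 True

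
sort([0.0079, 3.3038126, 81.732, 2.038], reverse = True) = [81.732, 3.3038126, 2.038, 0.0079]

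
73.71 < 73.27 False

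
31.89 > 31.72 True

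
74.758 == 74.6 False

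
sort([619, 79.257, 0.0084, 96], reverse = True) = [619, 96, 79.257, 0.0084]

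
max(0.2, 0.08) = 0.2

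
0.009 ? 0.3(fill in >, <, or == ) <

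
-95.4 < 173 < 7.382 False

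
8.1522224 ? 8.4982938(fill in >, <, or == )<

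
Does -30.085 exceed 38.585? No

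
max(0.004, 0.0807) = 0.0807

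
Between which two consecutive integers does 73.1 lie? 73 and 74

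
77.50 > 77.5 False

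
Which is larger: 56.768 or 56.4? 56.768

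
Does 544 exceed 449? Yes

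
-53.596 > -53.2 False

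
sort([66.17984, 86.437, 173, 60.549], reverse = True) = [173, 86.437, 66.17984, 60.549]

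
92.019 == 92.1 False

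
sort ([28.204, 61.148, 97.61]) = [28.204, 61.148, 97.61]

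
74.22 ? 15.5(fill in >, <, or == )>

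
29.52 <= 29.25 False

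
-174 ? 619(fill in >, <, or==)<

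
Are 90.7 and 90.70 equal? Yes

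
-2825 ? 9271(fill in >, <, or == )<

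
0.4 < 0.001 False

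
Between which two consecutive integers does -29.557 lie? -30 and -29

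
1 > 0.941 True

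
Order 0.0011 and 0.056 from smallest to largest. 0.0011, 0.056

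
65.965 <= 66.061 True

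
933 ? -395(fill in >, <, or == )>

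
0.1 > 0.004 True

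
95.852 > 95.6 True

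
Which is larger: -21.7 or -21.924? -21.7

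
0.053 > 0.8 False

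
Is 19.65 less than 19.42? No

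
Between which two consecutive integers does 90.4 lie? 90 and 91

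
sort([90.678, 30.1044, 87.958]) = [30.1044, 87.958, 90.678]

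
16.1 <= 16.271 True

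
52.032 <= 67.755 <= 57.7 False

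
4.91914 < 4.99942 True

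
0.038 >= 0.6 False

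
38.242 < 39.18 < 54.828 True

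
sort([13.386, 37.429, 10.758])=[10.758, 13.386, 37.429]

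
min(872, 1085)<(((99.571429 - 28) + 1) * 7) False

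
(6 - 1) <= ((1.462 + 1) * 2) False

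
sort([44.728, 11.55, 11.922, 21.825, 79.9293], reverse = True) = [79.9293, 44.728, 21.825, 11.922, 11.55]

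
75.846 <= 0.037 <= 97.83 False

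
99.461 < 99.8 True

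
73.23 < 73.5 True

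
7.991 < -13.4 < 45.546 False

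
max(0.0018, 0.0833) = 0.0833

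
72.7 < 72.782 True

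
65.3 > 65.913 False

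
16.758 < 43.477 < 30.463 False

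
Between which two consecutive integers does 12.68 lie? 12 and 13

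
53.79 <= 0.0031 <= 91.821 False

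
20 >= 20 True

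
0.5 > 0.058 True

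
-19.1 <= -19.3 False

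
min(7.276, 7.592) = 7.276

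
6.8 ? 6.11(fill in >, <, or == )>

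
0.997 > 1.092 False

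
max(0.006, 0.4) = 0.4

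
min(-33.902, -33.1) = -33.902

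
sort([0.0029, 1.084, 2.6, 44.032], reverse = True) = [44.032, 2.6, 1.084, 0.0029]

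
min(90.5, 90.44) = 90.44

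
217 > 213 True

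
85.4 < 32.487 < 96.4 False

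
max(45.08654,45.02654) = 45.08654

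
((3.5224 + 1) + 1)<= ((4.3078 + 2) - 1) False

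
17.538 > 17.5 True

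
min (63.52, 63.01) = 63.01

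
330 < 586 True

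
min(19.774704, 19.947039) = 19.774704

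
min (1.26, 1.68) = 1.26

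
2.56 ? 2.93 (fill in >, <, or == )<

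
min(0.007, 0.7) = 0.007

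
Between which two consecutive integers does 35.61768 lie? 35 and 36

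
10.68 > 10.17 True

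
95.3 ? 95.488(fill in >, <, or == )<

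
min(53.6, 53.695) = 53.6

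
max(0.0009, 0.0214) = 0.0214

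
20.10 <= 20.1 True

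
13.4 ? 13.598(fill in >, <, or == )<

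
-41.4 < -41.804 False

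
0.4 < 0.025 False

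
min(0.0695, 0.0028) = 0.0028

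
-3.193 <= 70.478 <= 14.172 False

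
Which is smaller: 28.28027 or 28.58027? 28.28027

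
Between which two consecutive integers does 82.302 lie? 82 and 83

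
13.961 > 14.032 False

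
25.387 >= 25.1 True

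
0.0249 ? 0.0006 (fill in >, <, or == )>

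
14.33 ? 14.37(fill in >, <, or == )<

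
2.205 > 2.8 False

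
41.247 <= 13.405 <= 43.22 False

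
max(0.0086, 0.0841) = 0.0841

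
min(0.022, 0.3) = 0.022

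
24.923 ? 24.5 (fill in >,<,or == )>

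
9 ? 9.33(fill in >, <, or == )<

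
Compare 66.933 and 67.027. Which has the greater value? 67.027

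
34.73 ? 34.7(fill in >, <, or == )>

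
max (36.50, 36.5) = 36.5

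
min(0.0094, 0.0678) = 0.0094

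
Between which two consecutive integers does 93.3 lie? 93 and 94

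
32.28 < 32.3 True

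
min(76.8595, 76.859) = 76.859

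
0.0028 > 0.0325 False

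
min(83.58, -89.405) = -89.405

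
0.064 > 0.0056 True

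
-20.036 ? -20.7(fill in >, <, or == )>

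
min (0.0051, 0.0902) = 0.0051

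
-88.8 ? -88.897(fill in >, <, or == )>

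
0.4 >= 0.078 True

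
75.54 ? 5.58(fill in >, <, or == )>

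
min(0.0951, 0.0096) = 0.0096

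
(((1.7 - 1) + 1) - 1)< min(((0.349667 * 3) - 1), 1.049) False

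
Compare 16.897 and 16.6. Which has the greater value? 16.897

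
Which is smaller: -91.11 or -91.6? -91.6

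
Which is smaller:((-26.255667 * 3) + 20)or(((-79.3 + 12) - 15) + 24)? ((-26.255667 * 3) + 20)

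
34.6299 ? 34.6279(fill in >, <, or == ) >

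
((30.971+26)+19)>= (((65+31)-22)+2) False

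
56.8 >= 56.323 True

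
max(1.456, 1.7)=1.7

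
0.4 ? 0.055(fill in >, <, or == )>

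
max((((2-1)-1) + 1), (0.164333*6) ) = 1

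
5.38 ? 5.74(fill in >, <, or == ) <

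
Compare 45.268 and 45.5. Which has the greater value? 45.5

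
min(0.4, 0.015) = 0.015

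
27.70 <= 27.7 True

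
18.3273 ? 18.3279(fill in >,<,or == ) <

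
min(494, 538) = 494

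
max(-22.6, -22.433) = -22.433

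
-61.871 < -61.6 True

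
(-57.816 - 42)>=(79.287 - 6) False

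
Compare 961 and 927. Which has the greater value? 961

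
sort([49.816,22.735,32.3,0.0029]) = [0.0029,22.735,32.3,49.816]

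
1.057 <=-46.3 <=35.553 False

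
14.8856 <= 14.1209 False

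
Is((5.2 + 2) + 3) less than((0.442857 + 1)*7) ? No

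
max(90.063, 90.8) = 90.8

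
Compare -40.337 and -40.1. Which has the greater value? -40.1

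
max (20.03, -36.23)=20.03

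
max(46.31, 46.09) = 46.31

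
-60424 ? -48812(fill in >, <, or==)<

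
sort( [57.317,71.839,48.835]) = [48.835,57.317,71.839]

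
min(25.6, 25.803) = 25.6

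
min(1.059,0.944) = 0.944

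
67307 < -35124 False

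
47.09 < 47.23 True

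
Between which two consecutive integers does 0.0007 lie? 0 and 1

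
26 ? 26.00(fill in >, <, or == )==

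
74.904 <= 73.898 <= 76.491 False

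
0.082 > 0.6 False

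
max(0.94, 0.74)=0.94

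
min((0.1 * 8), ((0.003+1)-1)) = 0.003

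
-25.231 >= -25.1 False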